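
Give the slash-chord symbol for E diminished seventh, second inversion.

Second inversion of E diminished seventh has the fifth (Bb) in the bass. As a slash chord: Edim7/Bb.

Edim7/Bb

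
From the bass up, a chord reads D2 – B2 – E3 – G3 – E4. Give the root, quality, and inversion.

The pitch classes D, B, E, G arrange in thirds as E–G–B–D: an E minor seventh chord.
The lowest note is D, the seventh of the chord, so this is third inversion (figured bass 4/2).

E minor seventh, third inversion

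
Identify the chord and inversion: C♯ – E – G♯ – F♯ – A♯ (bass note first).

The distinct note names are C#, E, G#, F#, A#. Stacked in thirds they read F#–A#–C#–E–G#, which is a dominant ninth chord on F#.
With the fifth (C#) in the bass, the chord is in second inversion.

F# dominant ninth, second inversion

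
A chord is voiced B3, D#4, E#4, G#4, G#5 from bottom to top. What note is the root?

Reordering B, D#, E#, G# into stacked thirds gives E#–G#–B–D#; the bottom of that stack, E#, is the root.

E#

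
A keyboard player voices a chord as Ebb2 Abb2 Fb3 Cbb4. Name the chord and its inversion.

Fb half-diminished seventh, third inversion

The pitch classes Ebb, Abb, Fb, Cbb arrange in thirds as Fb–Abb–Cbb–Ebb: an Fb half-diminished seventh chord.
The lowest note is Ebb, the seventh of the chord, so this is third inversion (figured bass 4/2).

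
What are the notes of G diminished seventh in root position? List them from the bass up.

G, Bb, Db, Fb

The chord tones are G–Bb–Db–Fb. With the root (G) lowest for root position: G, Bb, Db, Fb.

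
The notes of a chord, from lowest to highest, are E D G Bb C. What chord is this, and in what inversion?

C dominant ninth, first inversion

The distinct note names are E, D, G, Bb, C. Stacked in thirds they read C–E–G–Bb–D, which is a dominant ninth chord on C.
With the third (E) in the bass, the chord is in first inversion.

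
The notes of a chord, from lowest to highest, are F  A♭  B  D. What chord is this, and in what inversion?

Reducing to letter names: F, Ab, B, D. These stack in thirds as B–D–F–Ab — a B diminished seventh chord.
The lowest note is F, the fifth of the chord, so this is second inversion (figured bass 4/3).

B diminished seventh, second inversion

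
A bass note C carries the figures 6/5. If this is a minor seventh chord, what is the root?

A

The figures 6/5 mean the third of the chord is in the bass. If C is the third of a minor seventh chord, the root is A (chord tones A–C–E–G).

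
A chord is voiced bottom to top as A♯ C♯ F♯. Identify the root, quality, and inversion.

F# major, first inversion

Reducing to letter names: A#, C#, F#. These stack in thirds as F#–A#–C# — an F# major triad.
With the third (A#) in the bass, the chord is in first inversion (figured bass 6).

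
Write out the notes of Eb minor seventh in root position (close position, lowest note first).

Eb, Gb, Bb, Db

Spelling Eb minor seventh: Eb–Gb–Bb–Db. In root position the root is bass, giving Eb, Gb, Bb, Db from the bottom.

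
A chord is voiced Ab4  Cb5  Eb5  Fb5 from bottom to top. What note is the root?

Reordering Ab, Cb, Eb, Fb into stacked thirds gives Fb–Ab–Cb–Eb; the bottom of that stack, Fb, is the root.

Fb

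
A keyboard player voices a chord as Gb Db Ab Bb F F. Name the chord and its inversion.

Gb major ninth, root position

Reducing to letter names: Gb, Db, Ab, Bb, F. These stack in thirds as Gb–Bb–Db–F–Ab — a Gb major ninth chord.
Gb is the root of Gb major ninth; root in the bass means root position.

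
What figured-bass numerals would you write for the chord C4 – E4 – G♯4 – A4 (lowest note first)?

The notes C, E, G#, A stack in thirds as A–C–E–G# — an A minor-major seventh chord. The bass C is the third, so this is first inversion: figured 6/5.

6/5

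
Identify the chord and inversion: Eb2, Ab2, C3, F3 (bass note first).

F minor seventh, third inversion

Reducing to letter names: Eb, Ab, C, F. These stack in thirds as F–Ab–C–Eb — an F minor seventh chord.
With the seventh (Eb) in the bass, the chord is in third inversion (figured bass 4/2).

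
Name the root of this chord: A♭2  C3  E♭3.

Ab, C, Eb are the tones of an Ab major triad (Ab–C–Eb), making Ab the root.

Ab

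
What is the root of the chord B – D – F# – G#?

G#

Reordering B, D, F#, G# into stacked thirds gives G#–B–D–F#; the bottom of that stack, G#, is the root.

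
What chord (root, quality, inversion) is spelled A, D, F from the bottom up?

The pitch classes A, D, F arrange in thirds as D–F–A: a D minor triad.
A is the fifth of D minor; fifth in the bass means second inversion (figured bass 6/4).

D minor, second inversion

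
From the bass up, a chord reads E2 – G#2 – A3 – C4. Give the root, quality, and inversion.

A minor-major seventh, second inversion

The pitch classes E, G#, A, C arrange in thirds as A–C–E–G#: an A minor-major seventh chord.
E is the fifth of A minor-major seventh; fifth in the bass means second inversion (figured bass 4/3).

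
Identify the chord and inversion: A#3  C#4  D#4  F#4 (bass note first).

Reducing to letter names: A#, C#, D#, F#. These stack in thirds as D#–F#–A#–C# — a D# minor seventh chord.
The lowest note is A#, the fifth of the chord, so this is second inversion (figured bass 4/3).

D# minor seventh, second inversion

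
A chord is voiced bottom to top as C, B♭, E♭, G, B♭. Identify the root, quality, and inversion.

C minor seventh, root position

Reducing to letter names: C, Bb, Eb, G. These stack in thirds as C–Eb–G–Bb — a C minor seventh chord.
The lowest note is C, the root of the chord, so this is root position (figured bass 7).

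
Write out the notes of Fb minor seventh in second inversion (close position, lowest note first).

Cb, Ebb, Fb, Abb

Fb minor seventh is Fb–Abb–Cb–Ebb. Second inversion puts the fifth (Cb) in the bass, with the remaining tones above: Cb, Ebb, Fb, Abb.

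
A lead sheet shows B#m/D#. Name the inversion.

first inversion

B#m/D# means B# minor with D# in the bass. D# is the third of B# minor (B#–D#–F##), so this is first inversion.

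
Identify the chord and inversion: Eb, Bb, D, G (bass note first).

Eb major seventh, root position

The distinct note names are Eb, Bb, D, G. Stacked in thirds they read Eb–G–Bb–D, which is a major seventh chord on Eb.
The lowest note is Eb, the root of the chord, so this is root position (figured bass 7).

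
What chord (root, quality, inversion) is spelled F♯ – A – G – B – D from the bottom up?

Reducing to letter names: F#, A, G, B, D. These stack in thirds as G–B–D–F#–A — a G major ninth chord.
F# is the seventh of G major ninth; seventh in the bass means third inversion.

G major ninth, third inversion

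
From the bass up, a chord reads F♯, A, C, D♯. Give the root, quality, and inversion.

Reducing to letter names: F#, A, C, D#. These stack in thirds as D#–F#–A–C — a D# diminished seventh chord.
With the third (F#) in the bass, the chord is in first inversion (figured bass 6/5).

D# diminished seventh, first inversion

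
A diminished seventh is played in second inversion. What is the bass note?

A diminished seventh is A–C–Eb–Gb. Second inversion places the fifth in the bass: Eb.

Eb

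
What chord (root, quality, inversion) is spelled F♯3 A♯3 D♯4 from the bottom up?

The distinct note names are F#, A#, D#. Stacked in thirds they read D#–F#–A#, which is a minor triad on D#.
F# is the third of D# minor; third in the bass means first inversion (figured bass 6).

D# minor, first inversion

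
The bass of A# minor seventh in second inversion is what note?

E#

The fifth of A# minor seventh (A#–C#–E#–G#) is E#; that is the bass in second inversion.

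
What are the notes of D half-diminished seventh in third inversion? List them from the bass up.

C, D, F, Ab

D half-diminished seventh is D–F–Ab–C. Third inversion puts the seventh (C) in the bass, with the remaining tones above: C, D, F, Ab.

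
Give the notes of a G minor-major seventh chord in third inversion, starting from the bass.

Spelling G minor-major seventh: G–Bb–D–F#. In third inversion the seventh is bass, giving F#, G, Bb, D from the bottom.

F#, G, Bb, D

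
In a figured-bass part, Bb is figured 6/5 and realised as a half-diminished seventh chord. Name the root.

G

The figures 6/5 mean the third of the chord is in the bass. If Bb is the third of a half-diminished seventh chord, the root is G (chord tones G–Bb–Db–F).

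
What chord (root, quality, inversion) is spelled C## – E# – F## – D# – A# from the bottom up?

D# major ninth, third inversion

The distinct note names are C##, E#, F##, D#, A#. Stacked in thirds they read D#–F##–A#–C##–E#, which is a major ninth chord on D#.
The lowest note is C##, the seventh of the chord, so this is third inversion.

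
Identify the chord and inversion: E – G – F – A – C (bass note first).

F major ninth, third inversion

The distinct note names are E, G, F, A, C. Stacked in thirds they read F–A–C–E–G, which is a major ninth chord on F.
The lowest note is E, the seventh of the chord, so this is third inversion.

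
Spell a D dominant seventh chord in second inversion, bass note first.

A, C, D, F#

The chord tones are D–F#–A–C. With the fifth (A) lowest for second inversion: A, C, D, F#.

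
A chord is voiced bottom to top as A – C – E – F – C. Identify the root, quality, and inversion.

The distinct note names are A, C, E, F. Stacked in thirds they read F–A–C–E, which is a major seventh chord on F.
With the third (A) in the bass, the chord is in first inversion (figured bass 6/5).

F major seventh, first inversion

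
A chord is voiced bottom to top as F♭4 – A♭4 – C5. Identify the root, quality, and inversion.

Reducing to letter names: Fb, Ab, C. These stack in thirds as Fb–Ab–C — an Fb augmented triad.
Fb is the root of Fb augmented; root in the bass means root position (figured bass 5/3).

Fb augmented, root position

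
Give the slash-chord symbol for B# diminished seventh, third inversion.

B#dim7/A

Third inversion of B# diminished seventh has the seventh (A) in the bass. As a slash chord: B#dim7/A.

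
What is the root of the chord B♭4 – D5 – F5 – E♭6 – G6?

Eb

Reordering Bb, D, F, Eb, G into stacked thirds gives Eb–G–Bb–D–F; the bottom of that stack, Eb, is the root.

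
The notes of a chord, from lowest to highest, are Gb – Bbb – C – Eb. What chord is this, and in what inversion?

C diminished seventh, second inversion

The distinct note names are Gb, Bbb, C, Eb. Stacked in thirds they read C–Eb–Gb–Bbb, which is a diminished seventh chord on C.
Gb is the fifth of C diminished seventh; fifth in the bass means second inversion (figured bass 4/3).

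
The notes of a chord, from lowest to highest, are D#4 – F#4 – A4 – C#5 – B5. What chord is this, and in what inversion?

B dominant ninth, first inversion

Reducing to letter names: D#, F#, A, C#, B. These stack in thirds as B–D#–F#–A–C# — a B dominant ninth chord.
D# is the third of B dominant ninth; third in the bass means first inversion.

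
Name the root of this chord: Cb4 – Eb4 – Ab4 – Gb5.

Reordering Cb, Eb, Ab, Gb into stacked thirds gives Ab–Cb–Eb–Gb; the bottom of that stack, Ab, is the root.

Ab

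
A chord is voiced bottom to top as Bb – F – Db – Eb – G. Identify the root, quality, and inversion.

Eb dominant ninth, second inversion

The pitch classes Bb, F, Db, Eb, G arrange in thirds as Eb–G–Bb–Db–F: an Eb dominant ninth chord.
Bb is the fifth of Eb dominant ninth; fifth in the bass means second inversion.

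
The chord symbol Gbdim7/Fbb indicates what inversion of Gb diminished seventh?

Gbdim7/Fbb means Gb diminished seventh with Fbb in the bass. Fbb is the seventh of Gb diminished seventh (Gb–Bbb–Dbb–Fbb), so this is third inversion.

third inversion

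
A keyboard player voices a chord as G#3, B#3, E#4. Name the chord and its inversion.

E# minor, first inversion

The distinct note names are G#, B#, E#. Stacked in thirds they read E#–G#–B#, which is a minor triad on E#.
G# is the third of E# minor; third in the bass means first inversion (figured bass 6).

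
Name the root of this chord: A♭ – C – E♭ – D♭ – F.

Db

The distinct letter names are Ab, C, Eb, Db, F. Arranged as a stack of thirds they read Db–F–Ab–C–Eb, so Db is the root (a Db major ninth chord).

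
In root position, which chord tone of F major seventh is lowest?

F

In root position the root is lowest. For F major seventh (F–A–C–E) that is F.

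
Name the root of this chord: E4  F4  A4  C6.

F

The distinct letter names are E, F, A, C. Arranged as a stack of thirds they read F–A–C–E, so F is the root (an F major seventh chord).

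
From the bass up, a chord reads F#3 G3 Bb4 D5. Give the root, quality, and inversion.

G minor-major seventh, third inversion

The pitch classes F#, G, Bb, D arrange in thirds as G–Bb–D–F#: a G minor-major seventh chord.
F# is the seventh of G minor-major seventh; seventh in the bass means third inversion (figured bass 4/2).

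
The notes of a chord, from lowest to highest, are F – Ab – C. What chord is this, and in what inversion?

The distinct note names are F, Ab, C. Stacked in thirds they read F–Ab–C, which is a minor triad on F.
F is the root of F minor; root in the bass means root position (figured bass 5/3).

F minor, root position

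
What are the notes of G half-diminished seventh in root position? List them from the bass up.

The chord tones are G–Bb–Db–F. With the root (G) lowest for root position: G, Bb, Db, F.

G, Bb, Db, F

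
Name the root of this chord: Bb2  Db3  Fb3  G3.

Bb, Db, Fb, G are the tones of a G diminished seventh chord (G–Bb–Db–Fb), making G the root.

G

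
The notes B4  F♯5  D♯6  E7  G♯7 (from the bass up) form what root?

B, F#, D#, E, G# are the tones of an E major ninth chord (E–G#–B–D#–F#), making E the root.

E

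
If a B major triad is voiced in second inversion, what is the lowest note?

F#

The fifth of B major (B–D#–F#) is F#; that is the bass in second inversion.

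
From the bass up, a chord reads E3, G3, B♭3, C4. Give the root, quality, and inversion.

C dominant seventh, first inversion

Reducing to letter names: E, G, Bb, C. These stack in thirds as C–E–G–Bb — a C dominant seventh chord.
The lowest note is E, the third of the chord, so this is first inversion (figured bass 6/5).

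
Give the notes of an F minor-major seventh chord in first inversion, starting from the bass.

Ab, C, E, F

Spelling F minor-major seventh: F–Ab–C–E. In first inversion the third is bass, giving Ab, C, E, F from the bottom.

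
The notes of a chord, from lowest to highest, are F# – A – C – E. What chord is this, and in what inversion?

F# half-diminished seventh, root position

The pitch classes F#, A, C, E arrange in thirds as F#–A–C–E: an F# half-diminished seventh chord.
With the root (F#) in the bass, the chord is in root position (figured bass 7).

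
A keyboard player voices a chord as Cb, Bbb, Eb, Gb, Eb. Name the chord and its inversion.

Cb dominant seventh, root position

Reducing to letter names: Cb, Bbb, Eb, Gb. These stack in thirds as Cb–Eb–Gb–Bbb — a Cb dominant seventh chord.
The lowest note is Cb, the root of the chord, so this is root position (figured bass 7).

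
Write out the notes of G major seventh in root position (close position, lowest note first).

G, B, D, F#

The chord tones are G–B–D–F#. With the root (G) lowest for root position: G, B, D, F#.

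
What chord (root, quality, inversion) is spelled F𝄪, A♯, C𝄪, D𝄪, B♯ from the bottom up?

B# dominant ninth, second inversion

Reducing to letter names: F##, A#, C##, D##, B#. These stack in thirds as B#–D##–F##–A#–C## — a B# dominant ninth chord.
With the fifth (F##) in the bass, the chord is in second inversion.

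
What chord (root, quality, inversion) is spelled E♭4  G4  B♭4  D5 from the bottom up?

Eb major seventh, root position

The distinct note names are Eb, G, Bb, D. Stacked in thirds they read Eb–G–Bb–D, which is a major seventh chord on Eb.
With the root (Eb) in the bass, the chord is in root position (figured bass 7).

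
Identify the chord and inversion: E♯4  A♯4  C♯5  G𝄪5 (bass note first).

A# minor-major seventh, second inversion

Reducing to letter names: E#, A#, C#, G##. These stack in thirds as A#–C#–E#–G## — an A# minor-major seventh chord.
E# is the fifth of A# minor-major seventh; fifth in the bass means second inversion (figured bass 4/3).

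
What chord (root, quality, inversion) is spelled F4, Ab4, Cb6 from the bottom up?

F diminished, root position

The pitch classes F, Ab, Cb arrange in thirds as F–Ab–Cb: an F diminished triad.
With the root (F) in the bass, the chord is in root position (figured bass 5/3).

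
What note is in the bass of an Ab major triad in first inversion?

The third of Ab major (Ab–C–Eb) is C; that is the bass in first inversion.

C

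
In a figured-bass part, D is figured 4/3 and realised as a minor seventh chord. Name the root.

The figures 4/3 mean the fifth of the chord is in the bass. If D is the fifth of a minor seventh chord, the root is G (chord tones G–Bb–D–F).

G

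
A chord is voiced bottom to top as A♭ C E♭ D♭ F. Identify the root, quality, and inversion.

Reducing to letter names: Ab, C, Eb, Db, F. These stack in thirds as Db–F–Ab–C–Eb — a Db major ninth chord.
Ab is the fifth of Db major ninth; fifth in the bass means second inversion.

Db major ninth, second inversion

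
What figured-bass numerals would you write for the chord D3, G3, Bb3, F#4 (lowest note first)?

4/3

The notes D, G, Bb, F# stack in thirds as G–Bb–D–F# — a G minor-major seventh chord. The bass D is the fifth, so this is second inversion: figured 4/3.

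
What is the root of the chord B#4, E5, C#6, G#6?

The distinct letter names are B#, E, C#, G#. Arranged as a stack of thirds they read C#–E–G#–B#, so C# is the root (a C# minor-major seventh chord).

C#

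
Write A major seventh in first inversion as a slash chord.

First inversion of A major seventh has the third (C#) in the bass. As a slash chord: Amaj7/C#.

Amaj7/C#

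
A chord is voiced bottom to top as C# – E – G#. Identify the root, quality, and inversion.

C# minor, root position

Reducing to letter names: C#, E, G#. These stack in thirds as C#–E–G# — a C# minor triad.
C# is the root of C# minor; root in the bass means root position (figured bass 5/3).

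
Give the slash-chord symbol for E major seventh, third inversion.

Third inversion of E major seventh has the seventh (D#) in the bass. As a slash chord: Emaj7/D#.

Emaj7/D#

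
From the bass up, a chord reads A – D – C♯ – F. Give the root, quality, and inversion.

D minor-major seventh, second inversion

The distinct note names are A, D, C#, F. Stacked in thirds they read D–F–A–C#, which is a minor-major seventh chord on D.
With the fifth (A) in the bass, the chord is in second inversion (figured bass 4/3).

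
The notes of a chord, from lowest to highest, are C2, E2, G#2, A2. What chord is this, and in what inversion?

Reducing to letter names: C, E, G#, A. These stack in thirds as A–C–E–G# — an A minor-major seventh chord.
With the third (C) in the bass, the chord is in first inversion (figured bass 6/5).

A minor-major seventh, first inversion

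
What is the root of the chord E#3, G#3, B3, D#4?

Reordering E#, G#, B, D# into stacked thirds gives E#–G#–B–D#; the bottom of that stack, E#, is the root.

E#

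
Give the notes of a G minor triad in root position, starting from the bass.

G, Bb, D

Spelling G minor: G–Bb–D. In root position the root is bass, giving G, Bb, D from the bottom.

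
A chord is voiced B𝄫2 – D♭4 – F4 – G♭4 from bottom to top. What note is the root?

Gb

The distinct letter names are Bbb, Db, F, Gb. Arranged as a stack of thirds they read Gb–Bbb–Db–F, so Gb is the root (a Gb minor-major seventh chord).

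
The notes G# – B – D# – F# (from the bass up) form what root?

G#

Reordering G#, B, D#, F# into stacked thirds gives G#–B–D#–F#; the bottom of that stack, G#, is the root.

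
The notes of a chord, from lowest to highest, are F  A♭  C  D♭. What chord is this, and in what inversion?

The distinct note names are F, Ab, C, Db. Stacked in thirds they read Db–F–Ab–C, which is a major seventh chord on Db.
F is the third of Db major seventh; third in the bass means first inversion (figured bass 6/5).

Db major seventh, first inversion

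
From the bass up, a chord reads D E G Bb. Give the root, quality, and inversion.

The distinct note names are D, E, G, Bb. Stacked in thirds they read E–G–Bb–D, which is a half-diminished seventh chord on E.
With the seventh (D) in the bass, the chord is in third inversion (figured bass 4/2).

E half-diminished seventh, third inversion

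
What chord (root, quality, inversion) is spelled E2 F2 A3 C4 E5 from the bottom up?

The pitch classes E, F, A, C arrange in thirds as F–A–C–E: an F major seventh chord.
With the seventh (E) in the bass, the chord is in third inversion (figured bass 4/2).

F major seventh, third inversion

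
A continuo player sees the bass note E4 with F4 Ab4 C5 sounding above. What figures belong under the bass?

The notes E, F, Ab, C stack in thirds as F–Ab–C–E — an F minor-major seventh chord. The bass E is the seventh, so this is third inversion: figured 4/2.

4/2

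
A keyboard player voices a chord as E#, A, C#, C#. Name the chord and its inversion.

A augmented, second inversion

The pitch classes E#, A, C# arrange in thirds as A–C#–E#: an A augmented triad.
With the fifth (E#) in the bass, the chord is in second inversion (figured bass 6/4).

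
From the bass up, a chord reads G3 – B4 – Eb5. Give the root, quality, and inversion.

The distinct note names are G, B, Eb. Stacked in thirds they read Eb–G–B, which is an augmented triad on Eb.
G is the third of Eb augmented; third in the bass means first inversion (figured bass 6).

Eb augmented, first inversion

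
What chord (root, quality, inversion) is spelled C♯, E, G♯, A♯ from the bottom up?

A# half-diminished seventh, first inversion

The distinct note names are C#, E, G#, A#. Stacked in thirds they read A#–C#–E–G#, which is a half-diminished seventh chord on A#.
The lowest note is C#, the third of the chord, so this is first inversion (figured bass 6/5).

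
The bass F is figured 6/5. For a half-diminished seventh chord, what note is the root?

D

The figures 6/5 mean the third of the chord is in the bass. If F is the third of a half-diminished seventh chord, the root is D (chord tones D–F–Ab–C).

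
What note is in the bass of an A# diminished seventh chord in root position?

A# diminished seventh is A#–C#–E–G. Root position places the root in the bass: A#.

A#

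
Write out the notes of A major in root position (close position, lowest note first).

A, C#, E

A major is A–C#–E. Root position puts the root (A) in the bass, with the remaining tones above: A, C#, E.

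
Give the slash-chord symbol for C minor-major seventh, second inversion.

Second inversion of C minor-major seventh has the fifth (G) in the bass. As a slash chord: Cm(maj7)/G.

Cm(maj7)/G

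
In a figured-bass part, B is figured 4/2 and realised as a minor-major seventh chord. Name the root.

The figures 4/2 mean the seventh of the chord is in the bass. If B is the seventh of a minor-major seventh chord, the root is C (chord tones C–Eb–G–B).

C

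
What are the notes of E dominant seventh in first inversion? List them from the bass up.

E dominant seventh is E–G#–B–D. First inversion puts the third (G#) in the bass, with the remaining tones above: G#, B, D, E.

G#, B, D, E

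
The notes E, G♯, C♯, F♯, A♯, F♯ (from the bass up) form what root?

F#

The distinct letter names are E, G#, C#, F#, A#. Arranged as a stack of thirds they read F#–A#–C#–E–G#, so F# is the root (an F# dominant ninth chord).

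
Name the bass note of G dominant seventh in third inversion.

The seventh of G dominant seventh (G–B–D–F) is F; that is the bass in third inversion.

F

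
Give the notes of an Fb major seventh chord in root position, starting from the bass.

The chord tones are Fb–Ab–Cb–Eb. With the root (Fb) lowest for root position: Fb, Ab, Cb, Eb.

Fb, Ab, Cb, Eb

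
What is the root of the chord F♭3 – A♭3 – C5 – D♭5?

Reordering Fb, Ab, C, Db into stacked thirds gives Db–Fb–Ab–C; the bottom of that stack, Db, is the root.

Db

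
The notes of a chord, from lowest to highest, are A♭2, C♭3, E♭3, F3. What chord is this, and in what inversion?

F half-diminished seventh, first inversion

The pitch classes Ab, Cb, Eb, F arrange in thirds as F–Ab–Cb–Eb: an F half-diminished seventh chord.
Ab is the third of F half-diminished seventh; third in the bass means first inversion (figured bass 6/5).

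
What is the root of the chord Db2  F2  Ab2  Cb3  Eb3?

Db, F, Ab, Cb, Eb are the tones of a Db dominant ninth chord (Db–F–Ab–Cb–Eb), making Db the root.

Db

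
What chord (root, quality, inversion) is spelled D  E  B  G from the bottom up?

E minor seventh, third inversion

Reducing to letter names: D, E, B, G. These stack in thirds as E–G–B–D — an E minor seventh chord.
With the seventh (D) in the bass, the chord is in third inversion (figured bass 4/2).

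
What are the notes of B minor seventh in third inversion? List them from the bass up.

The chord tones are B–D–F#–A. With the seventh (A) lowest for third inversion: A, B, D, F#.

A, B, D, F#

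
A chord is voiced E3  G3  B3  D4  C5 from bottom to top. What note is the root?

The distinct letter names are E, G, B, D, C. Arranged as a stack of thirds they read C–E–G–B–D, so C is the root (a C major ninth chord).

C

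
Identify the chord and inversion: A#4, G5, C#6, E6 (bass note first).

A# diminished seventh, root position

The pitch classes A#, G, C#, E arrange in thirds as A#–C#–E–G: an A# diminished seventh chord.
The lowest note is A#, the root of the chord, so this is root position (figured bass 7).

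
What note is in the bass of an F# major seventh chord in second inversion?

The fifth of F# major seventh (F#–A#–C#–E#) is C#; that is the bass in second inversion.

C#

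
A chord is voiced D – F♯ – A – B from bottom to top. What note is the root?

Reordering D, F#, A, B into stacked thirds gives B–D–F#–A; the bottom of that stack, B, is the root.

B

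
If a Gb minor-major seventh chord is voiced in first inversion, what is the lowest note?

Gb minor-major seventh is Gb–Bbb–Db–F. First inversion places the third in the bass: Bbb.

Bbb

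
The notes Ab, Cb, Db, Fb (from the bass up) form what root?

Ab, Cb, Db, Fb are the tones of a Db minor seventh chord (Db–Fb–Ab–Cb), making Db the root.

Db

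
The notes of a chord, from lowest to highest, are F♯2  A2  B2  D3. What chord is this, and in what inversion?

The pitch classes F#, A, B, D arrange in thirds as B–D–F#–A: a B minor seventh chord.
With the fifth (F#) in the bass, the chord is in second inversion (figured bass 4/3).

B minor seventh, second inversion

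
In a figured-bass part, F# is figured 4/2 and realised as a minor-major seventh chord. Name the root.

The figures 4/2 mean the seventh of the chord is in the bass. If F# is the seventh of a minor-major seventh chord, the root is G (chord tones G–Bb–D–F#).

G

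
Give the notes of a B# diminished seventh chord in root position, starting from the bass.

B#, D#, F#, A

Spelling B# diminished seventh: B#–D#–F#–A. In root position the root is bass, giving B#, D#, F#, A from the bottom.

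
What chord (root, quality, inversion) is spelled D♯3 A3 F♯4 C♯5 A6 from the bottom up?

D# half-diminished seventh, root position

Reducing to letter names: D#, A, F#, C#. These stack in thirds as D#–F#–A–C# — a D# half-diminished seventh chord.
With the root (D#) in the bass, the chord is in root position (figured bass 7).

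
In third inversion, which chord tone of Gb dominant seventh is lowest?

Fb

In third inversion the seventh is lowest. For Gb dominant seventh (Gb–Bb–Db–Fb) that is Fb.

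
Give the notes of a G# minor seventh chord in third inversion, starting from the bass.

F#, G#, B, D#

G# minor seventh is G#–B–D#–F#. Third inversion puts the seventh (F#) in the bass, with the remaining tones above: F#, G#, B, D#.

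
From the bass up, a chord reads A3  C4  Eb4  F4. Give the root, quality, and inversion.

The distinct note names are A, C, Eb, F. Stacked in thirds they read F–A–C–Eb, which is a dominant seventh chord on F.
A is the third of F dominant seventh; third in the bass means first inversion (figured bass 6/5).

F dominant seventh, first inversion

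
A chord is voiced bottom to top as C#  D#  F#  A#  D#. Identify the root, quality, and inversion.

The distinct note names are C#, D#, F#, A#. Stacked in thirds they read D#–F#–A#–C#, which is a minor seventh chord on D#.
The lowest note is C#, the seventh of the chord, so this is third inversion (figured bass 4/2).

D# minor seventh, third inversion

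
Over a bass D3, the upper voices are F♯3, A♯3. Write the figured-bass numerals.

5/3

The notes D, F#, A# stack in thirds as D–F#–A# — a D augmented triad. The bass D is the root, so this is root position: figured 5/3.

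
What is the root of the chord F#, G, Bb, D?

G

The distinct letter names are F#, G, Bb, D. Arranged as a stack of thirds they read G–Bb–D–F#, so G is the root (a G minor-major seventh chord).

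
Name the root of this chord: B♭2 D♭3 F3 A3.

Bb

Bb, Db, F, A are the tones of a Bb minor-major seventh chord (Bb–Db–F–A), making Bb the root.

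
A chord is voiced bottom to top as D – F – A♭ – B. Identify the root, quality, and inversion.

Reducing to letter names: D, F, Ab, B. These stack in thirds as B–D–F–Ab — a B diminished seventh chord.
D is the third of B diminished seventh; third in the bass means first inversion (figured bass 6/5).

B diminished seventh, first inversion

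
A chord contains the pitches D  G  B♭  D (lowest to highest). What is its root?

G

D, G, Bb are the tones of a G minor triad (G–Bb–D), making G the root.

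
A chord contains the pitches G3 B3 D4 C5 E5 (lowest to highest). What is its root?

G, B, D, C, E are the tones of a C major ninth chord (C–E–G–B–D), making C the root.

C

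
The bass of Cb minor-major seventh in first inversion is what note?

Ebb

Cb minor-major seventh is Cb–Ebb–Gb–Bb. First inversion places the third in the bass: Ebb.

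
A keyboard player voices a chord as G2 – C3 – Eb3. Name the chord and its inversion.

C minor, second inversion

The distinct note names are G, C, Eb. Stacked in thirds they read C–Eb–G, which is a minor triad on C.
With the fifth (G) in the bass, the chord is in second inversion (figured bass 6/4).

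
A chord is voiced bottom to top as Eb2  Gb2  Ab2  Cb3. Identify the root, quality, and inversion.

The pitch classes Eb, Gb, Ab, Cb arrange in thirds as Ab–Cb–Eb–Gb: an Ab minor seventh chord.
The lowest note is Eb, the fifth of the chord, so this is second inversion (figured bass 4/3).

Ab minor seventh, second inversion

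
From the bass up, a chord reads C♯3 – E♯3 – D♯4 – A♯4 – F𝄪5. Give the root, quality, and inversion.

The pitch classes C#, E#, D#, A#, F## arrange in thirds as D#–F##–A#–C#–E#: a D# dominant ninth chord.
With the seventh (C#) in the bass, the chord is in third inversion.

D# dominant ninth, third inversion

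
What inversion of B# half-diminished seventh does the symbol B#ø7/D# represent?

first inversion

B#ø7/D# means B# half-diminished seventh with D# in the bass. D# is the third of B# half-diminished seventh (B#–D#–F#–A#), so this is first inversion.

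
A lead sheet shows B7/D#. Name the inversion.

B7/D# means B dominant seventh with D# in the bass. D# is the third of B dominant seventh (B–D#–F#–A), so this is first inversion.

first inversion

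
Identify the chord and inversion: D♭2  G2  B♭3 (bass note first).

G diminished, second inversion

Reducing to letter names: Db, G, Bb. These stack in thirds as G–Bb–Db — a G diminished triad.
With the fifth (Db) in the bass, the chord is in second inversion (figured bass 6/4).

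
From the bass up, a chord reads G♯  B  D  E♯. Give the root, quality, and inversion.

E# diminished seventh, first inversion

The distinct note names are G#, B, D, E#. Stacked in thirds they read E#–G#–B–D, which is a diminished seventh chord on E#.
With the third (G#) in the bass, the chord is in first inversion (figured bass 6/5).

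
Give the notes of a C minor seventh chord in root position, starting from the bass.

C, Eb, G, Bb

C minor seventh is C–Eb–G–Bb. Root position puts the root (C) in the bass, with the remaining tones above: C, Eb, G, Bb.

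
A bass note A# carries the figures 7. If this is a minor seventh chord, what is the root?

The figures 7 mean the root of the chord is in the bass. If A# is the root of a minor seventh chord, the root is A# (chord tones A#–C#–E#–G#).

A#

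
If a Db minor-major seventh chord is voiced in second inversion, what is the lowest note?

Ab

Db minor-major seventh is Db–Fb–Ab–C. Second inversion places the fifth in the bass: Ab.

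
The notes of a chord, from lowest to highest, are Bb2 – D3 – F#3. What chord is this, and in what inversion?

The distinct note names are Bb, D, F#. Stacked in thirds they read Bb–D–F#, which is an augmented triad on Bb.
Bb is the root of Bb augmented; root in the bass means root position (figured bass 5/3).

Bb augmented, root position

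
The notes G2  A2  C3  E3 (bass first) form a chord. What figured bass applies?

4/2

The notes G, A, C, E stack in thirds as A–C–E–G — an A minor seventh chord. The bass G is the seventh, so this is third inversion: figured 4/2.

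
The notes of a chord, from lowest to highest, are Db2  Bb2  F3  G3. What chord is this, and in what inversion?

The distinct note names are Db, Bb, F, G. Stacked in thirds they read G–Bb–Db–F, which is a half-diminished seventh chord on G.
With the fifth (Db) in the bass, the chord is in second inversion (figured bass 4/3).

G half-diminished seventh, second inversion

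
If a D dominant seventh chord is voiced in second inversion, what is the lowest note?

A

The fifth of D dominant seventh (D–F#–A–C) is A; that is the bass in second inversion.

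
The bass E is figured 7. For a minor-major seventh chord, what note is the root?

The figures 7 mean the root of the chord is in the bass. If E is the root of a minor-major seventh chord, the root is E (chord tones E–G–B–D#).

E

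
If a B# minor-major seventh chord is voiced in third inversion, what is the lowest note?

The seventh of B# minor-major seventh (B#–D#–F##–A##) is A##; that is the bass in third inversion.

A##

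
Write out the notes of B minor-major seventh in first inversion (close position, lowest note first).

D, F#, A#, B

The chord tones are B–D–F#–A#. With the third (D) lowest for first inversion: D, F#, A#, B.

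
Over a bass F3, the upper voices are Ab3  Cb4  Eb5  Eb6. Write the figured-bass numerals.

7

The notes F, Ab, Cb, Eb stack in thirds as F–Ab–Cb–Eb — an F half-diminished seventh chord. The bass F is the root, so this is root position: figured 7.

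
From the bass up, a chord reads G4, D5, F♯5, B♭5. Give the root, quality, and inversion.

G minor-major seventh, root position

Reducing to letter names: G, D, F#, Bb. These stack in thirds as G–Bb–D–F# — a G minor-major seventh chord.
G is the root of G minor-major seventh; root in the bass means root position (figured bass 7).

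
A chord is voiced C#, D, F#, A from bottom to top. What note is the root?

D

The distinct letter names are C#, D, F#, A. Arranged as a stack of thirds they read D–F#–A–C#, so D is the root (a D major seventh chord).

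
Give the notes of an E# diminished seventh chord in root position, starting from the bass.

E#, G#, B, D

The chord tones are E#–G#–B–D. With the root (E#) lowest for root position: E#, G#, B, D.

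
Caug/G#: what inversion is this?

second inversion

Caug/G# means C augmented with G# in the bass. G# is the fifth of C augmented (C–E–G#), so this is second inversion.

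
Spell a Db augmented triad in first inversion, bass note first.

Spelling Db augmented: Db–F–A. In first inversion the third is bass, giving F, A, Db from the bottom.

F, A, Db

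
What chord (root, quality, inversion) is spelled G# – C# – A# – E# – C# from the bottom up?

The distinct note names are G#, C#, A#, E#. Stacked in thirds they read A#–C#–E#–G#, which is a minor seventh chord on A#.
G# is the seventh of A# minor seventh; seventh in the bass means third inversion (figured bass 4/2).

A# minor seventh, third inversion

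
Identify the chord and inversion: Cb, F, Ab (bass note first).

F diminished, second inversion

The pitch classes Cb, F, Ab arrange in thirds as F–Ab–Cb: an F diminished triad.
The lowest note is Cb, the fifth of the chord, so this is second inversion (figured bass 6/4).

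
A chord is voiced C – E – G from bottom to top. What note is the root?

C

Reordering C, E, G into stacked thirds gives C–E–G; the bottom of that stack, C, is the root.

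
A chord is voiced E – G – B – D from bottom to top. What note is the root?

E, G, B, D are the tones of an E minor seventh chord (E–G–B–D), making E the root.

E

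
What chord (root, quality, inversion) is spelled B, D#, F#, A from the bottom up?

The distinct note names are B, D#, F#, A. Stacked in thirds they read B–D#–F#–A, which is a dominant seventh chord on B.
With the root (B) in the bass, the chord is in root position (figured bass 7).

B dominant seventh, root position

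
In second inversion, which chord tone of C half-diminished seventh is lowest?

Gb

The fifth of C half-diminished seventh (C–Eb–Gb–Bb) is Gb; that is the bass in second inversion.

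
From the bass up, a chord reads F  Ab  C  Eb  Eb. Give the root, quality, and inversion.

F minor seventh, root position

The pitch classes F, Ab, C, Eb arrange in thirds as F–Ab–C–Eb: an F minor seventh chord.
With the root (F) in the bass, the chord is in root position (figured bass 7).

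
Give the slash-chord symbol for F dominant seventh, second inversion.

Second inversion of F dominant seventh has the fifth (C) in the bass. As a slash chord: F7/C.

F7/C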